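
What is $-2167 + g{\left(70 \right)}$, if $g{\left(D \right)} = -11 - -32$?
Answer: $-2146$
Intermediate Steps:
$g{\left(D \right)} = 21$ ($g{\left(D \right)} = -11 + 32 = 21$)
$-2167 + g{\left(70 \right)} = -2167 + 21 = -2146$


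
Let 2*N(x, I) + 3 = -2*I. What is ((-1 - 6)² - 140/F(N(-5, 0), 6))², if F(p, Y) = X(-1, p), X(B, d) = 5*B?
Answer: 5929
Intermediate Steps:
N(x, I) = -3/2 - I (N(x, I) = -3/2 + (-2*I)/2 = -3/2 - I)
F(p, Y) = -5 (F(p, Y) = 5*(-1) = -5)
((-1 - 6)² - 140/F(N(-5, 0), 6))² = ((-1 - 6)² - 140/(-5))² = ((-7)² - 140*(-⅕))² = (49 + 28)² = 77² = 5929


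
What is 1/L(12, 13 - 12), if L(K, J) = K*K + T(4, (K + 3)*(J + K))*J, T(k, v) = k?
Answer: 1/148 ≈ 0.0067568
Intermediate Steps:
L(K, J) = K² + 4*J (L(K, J) = K*K + 4*J = K² + 4*J)
1/L(12, 13 - 12) = 1/(12² + 4*(13 - 12)) = 1/(144 + 4*1) = 1/(144 + 4) = 1/148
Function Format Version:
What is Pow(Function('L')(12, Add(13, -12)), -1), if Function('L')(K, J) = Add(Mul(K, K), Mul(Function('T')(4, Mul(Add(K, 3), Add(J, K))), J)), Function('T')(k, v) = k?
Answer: Rational(1, 148) ≈ 0.0067568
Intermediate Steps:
Function('L')(K, J) = Add(Pow(K, 2), Mul(4, J)) (Function('L')(K, J) = Add(Mul(K, K), Mul(4, J)) = Add(Pow(K, 2), Mul(4, J)))
Pow(Function('L')(12, Add(13, -12)), -1) = Pow(Add(Pow(12, 2), Mul(4, Add(13, -12))), -1) = Pow(Add(144, Mul(4, 1)), -1) = Pow(Add(144, 4), -1) = Pow(148, -1) = Rational(1, 148)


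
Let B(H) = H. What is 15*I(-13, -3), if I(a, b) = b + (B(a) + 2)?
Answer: -210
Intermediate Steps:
I(a, b) = 2 + a + b (I(a, b) = b + (a + 2) = b + (2 + a) = 2 + a + b)
15*I(-13, -3) = 15*(2 - 13 - 3) = 15*(-14) = -210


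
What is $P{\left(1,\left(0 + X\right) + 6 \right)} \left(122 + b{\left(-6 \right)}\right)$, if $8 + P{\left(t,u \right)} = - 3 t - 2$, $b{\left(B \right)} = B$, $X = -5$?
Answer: $-1508$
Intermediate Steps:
$P{\left(t,u \right)} = -10 - 3 t$ ($P{\left(t,u \right)} = -8 - \left(2 + 3 t\right) = -10 - 3 t$)
$P{\left(1,\left(0 + X\right) + 6 \right)} \left(122 + b{\left(-6 \right)}\right) = \left(-10 - 3\right) \left(122 - 6\right) = \left(-10 - 3\right) 116 = \left(-13\right) 116 = -1508$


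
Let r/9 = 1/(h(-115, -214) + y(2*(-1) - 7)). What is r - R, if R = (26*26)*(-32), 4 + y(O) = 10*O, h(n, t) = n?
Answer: 4521079/209 ≈ 21632.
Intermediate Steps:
y(O) = -4 + 10*O
r = -9/209 (r = 9/(-115 + (-4 + 10*(2*(-1) - 7))) = 9/(-115 + (-4 + 10*(-2 - 7))) = 9/(-115 + (-4 + 10*(-9))) = 9/(-115 + (-4 - 90)) = 9/(-115 - 94) = 9/(-209) = 9*(-1/209) = -9/209 ≈ -0.043062)
R = -21632 (R = 676*(-32) = -21632)
r - R = -9/209 - 1*(-21632) = -9/209 + 21632 = 4521079/209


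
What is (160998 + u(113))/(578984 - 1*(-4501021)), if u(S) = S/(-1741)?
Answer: 56059481/1768857741 ≈ 0.031693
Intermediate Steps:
u(S) = -S/1741 (u(S) = S*(-1/1741) = -S/1741)
(160998 + u(113))/(578984 - 1*(-4501021)) = (160998 - 1/1741*113)/(578984 - 1*(-4501021)) = (160998 - 113/1741)/(578984 + 4501021) = (280297405/1741)/5080005 = (280297405/1741)*(1/5080005) = 56059481/1768857741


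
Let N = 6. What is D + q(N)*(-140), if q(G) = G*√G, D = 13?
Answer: 13 - 840*√6 ≈ -2044.6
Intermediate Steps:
q(G) = G^(3/2)
D + q(N)*(-140) = 13 + 6^(3/2)*(-140) = 13 + (6*√6)*(-140) = 13 - 840*√6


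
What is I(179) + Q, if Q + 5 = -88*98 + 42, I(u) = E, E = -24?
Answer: -8611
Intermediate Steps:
I(u) = -24
Q = -8587 (Q = -5 + (-88*98 + 42) = -5 + (-8624 + 42) = -5 - 8582 = -8587)
I(179) + Q = -24 - 8587 = -8611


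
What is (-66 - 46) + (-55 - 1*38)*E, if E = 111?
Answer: -10435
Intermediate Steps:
(-66 - 46) + (-55 - 1*38)*E = (-66 - 46) + (-55 - 1*38)*111 = -112 + (-55 - 38)*111 = -112 - 93*111 = -112 - 10323 = -10435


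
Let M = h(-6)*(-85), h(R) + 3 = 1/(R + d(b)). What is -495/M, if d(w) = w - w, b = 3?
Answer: -594/323 ≈ -1.8390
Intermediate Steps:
d(w) = 0
h(R) = -3 + 1/R (h(R) = -3 + 1/(R + 0) = -3 + 1/R)
M = 1615/6 (M = (-3 + 1/(-6))*(-85) = (-3 - ⅙)*(-85) = -19/6*(-85) = 1615/6 ≈ 269.17)
-495/M = -495/1615/6 = -495*6/1615 = -594/323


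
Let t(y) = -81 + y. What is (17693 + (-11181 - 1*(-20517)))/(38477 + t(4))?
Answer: 27029/38400 ≈ 0.70388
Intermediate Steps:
(17693 + (-11181 - 1*(-20517)))/(38477 + t(4)) = (17693 + (-11181 - 1*(-20517)))/(38477 + (-81 + 4)) = (17693 + (-11181 + 20517))/(38477 - 77) = (17693 + 9336)/38400 = 27029*(1/38400) = 27029/38400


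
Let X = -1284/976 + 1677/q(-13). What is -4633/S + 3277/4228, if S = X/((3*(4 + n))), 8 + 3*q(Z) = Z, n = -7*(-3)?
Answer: 4082296873/2828532 ≈ 1443.3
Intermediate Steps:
n = 21
q(Z) = -8/3 + Z/3
X = -411435/1708 (X = -1284/976 + 1677/(-8/3 + (⅓)*(-13)) = -1284*1/976 + 1677/(-8/3 - 13/3) = -321/244 + 1677/(-7) = -321/244 + 1677*(-⅐) = -321/244 - 1677/7 = -411435/1708 ≈ -240.89)
S = -27429/8540 (S = -411435*1/(3*(4 + 21))/1708 = -411435/(1708*(3*25)) = -411435/1708/75 = -411435/1708*1/75 = -27429/8540 ≈ -3.2118)
-4633/S + 3277/4228 = -4633/(-27429/8540) + 3277/4228 = -4633*(-8540/27429) + 3277*(1/4228) = 965020/669 + 3277/4228 = 4082296873/2828532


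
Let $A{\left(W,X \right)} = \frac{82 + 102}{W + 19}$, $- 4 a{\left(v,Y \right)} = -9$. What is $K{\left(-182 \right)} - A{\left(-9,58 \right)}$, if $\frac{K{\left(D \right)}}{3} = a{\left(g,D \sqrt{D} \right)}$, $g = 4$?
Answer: $- \frac{233}{20} \approx -11.65$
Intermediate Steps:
$a{\left(v,Y \right)} = \frac{9}{4}$ ($a{\left(v,Y \right)} = \left(- \frac{1}{4}\right) \left(-9\right) = \frac{9}{4}$)
$A{\left(W,X \right)} = \frac{184}{19 + W}$
$K{\left(D \right)} = \frac{27}{4}$ ($K{\left(D \right)} = 3 \cdot \frac{9}{4} = \frac{27}{4}$)
$K{\left(-182 \right)} - A{\left(-9,58 \right)} = \frac{27}{4} - \frac{184}{19 - 9} = \frac{27}{4} - \frac{184}{10} = \frac{27}{4} - 184 \cdot \frac{1}{10} = \frac{27}{4} - \frac{92}{5} = - \frac{233}{20}$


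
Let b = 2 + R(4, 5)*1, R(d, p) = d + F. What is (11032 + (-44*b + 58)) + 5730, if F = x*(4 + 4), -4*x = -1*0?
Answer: 16556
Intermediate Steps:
x = 0 (x = -(-1)*0/4 = -¼*0 = 0)
F = 0 (F = 0*(4 + 4) = 0*8 = 0)
R(d, p) = d (R(d, p) = d + 0 = d)
b = 6 (b = 2 + 4*1 = 2 + 4 = 6)
(11032 + (-44*b + 58)) + 5730 = (11032 + (-44*6 + 58)) + 5730 = (11032 + (-264 + 58)) + 5730 = (11032 - 206) + 5730 = 10826 + 5730 = 16556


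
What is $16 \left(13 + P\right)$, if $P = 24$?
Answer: $592$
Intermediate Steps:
$16 \left(13 + P\right) = 16 \left(13 + 24\right) = 16 \cdot 37 = 592$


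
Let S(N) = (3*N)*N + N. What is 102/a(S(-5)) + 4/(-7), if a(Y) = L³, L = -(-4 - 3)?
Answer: -94/343 ≈ -0.27405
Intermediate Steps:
L = 7 (L = -1*(-7) = 7)
S(N) = N + 3*N² (S(N) = 3*N² + N = N + 3*N²)
a(Y) = 343 (a(Y) = 7³ = 343)
102/a(S(-5)) + 4/(-7) = 102/343 + 4/(-7) = 102*(1/343) + 4*(-⅐) = 102/343 - 4/7 = -94/343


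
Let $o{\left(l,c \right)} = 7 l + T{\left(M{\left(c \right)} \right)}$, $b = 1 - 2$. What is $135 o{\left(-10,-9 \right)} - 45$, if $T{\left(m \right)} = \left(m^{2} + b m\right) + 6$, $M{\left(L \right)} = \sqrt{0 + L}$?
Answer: $-9900 - 405 i \approx -9900.0 - 405.0 i$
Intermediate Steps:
$M{\left(L \right)} = \sqrt{L}$
$b = -1$ ($b = 1 - 2 = -1$)
$T{\left(m \right)} = 6 + m^{2} - m$ ($T{\left(m \right)} = \left(m^{2} - m\right) + 6 = 6 + m^{2} - m$)
$o{\left(l,c \right)} = 6 + c - \sqrt{c} + 7 l$ ($o{\left(l,c \right)} = 7 l + \left(6 + \left(\sqrt{c}\right)^{2} - \sqrt{c}\right) = 7 l + \left(6 + c - \sqrt{c}\right) = 6 + c - \sqrt{c} + 7 l$)
$135 o{\left(-10,-9 \right)} - 45 = 135 \left(6 - 9 - \sqrt{-9} + 7 \left(-10\right)\right) - 45 = 135 \left(6 - 9 - 3 i - 70\right) - 45 = 135 \left(-73 - 3 i\right) - 45 = \left(-9855 - 405 i\right) - 45 = -9900 - 405 i$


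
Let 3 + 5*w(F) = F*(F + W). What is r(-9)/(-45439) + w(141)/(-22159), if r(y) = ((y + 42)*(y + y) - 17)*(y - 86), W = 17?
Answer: -1488649900/1006882801 ≈ -1.4785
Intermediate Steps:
r(y) = (-86 + y)*(-17 + 2*y*(42 + y)) (r(y) = ((42 + y)*(2*y) - 17)*(-86 + y) = (2*y*(42 + y) - 17)*(-86 + y) = (-17 + 2*y*(42 + y))*(-86 + y) = (-86 + y)*(-17 + 2*y*(42 + y)))
w(F) = -⅗ + F*(17 + F)/5 (w(F) = -⅗ + (F*(F + 17))/5 = -⅗ + (F*(17 + F))/5 = -⅗ + F*(17 + F)/5)
r(-9)/(-45439) + w(141)/(-22159) = (1462 - 7241*(-9) - 88*(-9)² + 2*(-9)³)/(-45439) + (-⅗ + (⅕)*141² + (17/5)*141)/(-22159) = (1462 + 65169 - 88*81 + 2*(-729))*(-1/45439) + (-⅗ + (⅕)*19881 + 2397/5)*(-1/22159) = (1462 + 65169 - 7128 - 1458)*(-1/45439) + (-⅗ + 19881/5 + 2397/5)*(-1/22159) = 58045*(-1/45439) + 4455*(-1/22159) = -58045/45439 - 4455/22159 = -1488649900/1006882801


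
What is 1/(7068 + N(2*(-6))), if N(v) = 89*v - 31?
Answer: 1/5969 ≈ 0.00016753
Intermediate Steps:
N(v) = -31 + 89*v
1/(7068 + N(2*(-6))) = 1/(7068 + (-31 + 89*(2*(-6)))) = 1/(7068 + (-31 + 89*(-12))) = 1/(7068 + (-31 - 1068)) = 1/(7068 - 1099) = 1/5969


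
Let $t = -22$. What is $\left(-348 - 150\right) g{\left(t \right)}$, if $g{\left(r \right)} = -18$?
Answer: $8964$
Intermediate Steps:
$\left(-348 - 150\right) g{\left(t \right)} = \left(-348 - 150\right) \left(-18\right) = \left(-498\right) \left(-18\right) = 8964$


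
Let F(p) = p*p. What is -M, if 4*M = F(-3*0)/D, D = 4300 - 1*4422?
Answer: 0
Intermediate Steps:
F(p) = p²
D = -122 (D = 4300 - 4422 = -122)
M = 0 (M = ((-3*0)²/(-122))/4 = (0²*(-1/122))/4 = (0*(-1/122))/4 = (¼)*0 = 0)
-M = -1*0 = 0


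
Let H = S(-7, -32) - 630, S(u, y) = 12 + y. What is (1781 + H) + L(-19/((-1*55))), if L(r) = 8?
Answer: 1139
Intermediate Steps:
H = -650 (H = (12 - 32) - 630 = -20 - 630 = -650)
(1781 + H) + L(-19/((-1*55))) = (1781 - 650) + 8 = 1131 + 8 = 1139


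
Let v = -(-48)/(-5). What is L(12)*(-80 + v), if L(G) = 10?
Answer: -896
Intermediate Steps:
v = -48/5 (v = -(-48)*(-1)/5 = -3*16/5 = -48/5 ≈ -9.6000)
L(12)*(-80 + v) = 10*(-80 - 48/5) = 10*(-448/5) = -896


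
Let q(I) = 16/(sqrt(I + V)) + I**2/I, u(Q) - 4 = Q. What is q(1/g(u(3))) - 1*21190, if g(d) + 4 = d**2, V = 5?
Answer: -953549/45 + 24*sqrt(1130)/113 ≈ -21183.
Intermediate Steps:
u(Q) = 4 + Q
g(d) = -4 + d**2
q(I) = I + 16/sqrt(5 + I) (q(I) = 16/(sqrt(I + 5)) + I**2/I = 16/(sqrt(5 + I)) + I = 16/sqrt(5 + I) + I = I + 16/sqrt(5 + I))
q(1/g(u(3))) - 1*21190 = (1/(-4 + (4 + 3)**2) + 16/sqrt(5 + 1/(-4 + (4 + 3)**2))) - 1*21190 = (1/(-4 + 7**2) + 16/sqrt(5 + 1/(-4 + 7**2))) - 21190 = (1/(-4 + 49) + 16/sqrt(5 + 1/(-4 + 49))) - 21190 = (1/45 + 16/sqrt(5 + 1/45)) - 21190 = (1/45 + 16/sqrt(226/45)) - 21190 = (1/45 + 16*(3*sqrt(1130)/226)) - 21190 = (1/45 + 24*sqrt(1130)/113) - 21190 = -953549/45 + 24*sqrt(1130)/113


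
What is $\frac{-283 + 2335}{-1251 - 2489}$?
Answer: $- \frac{513}{935} \approx -0.54866$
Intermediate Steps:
$\frac{-283 + 2335}{-1251 - 2489} = \frac{2052}{-3740} = 2052 \left(- \frac{1}{3740}\right) = - \frac{513}{935}$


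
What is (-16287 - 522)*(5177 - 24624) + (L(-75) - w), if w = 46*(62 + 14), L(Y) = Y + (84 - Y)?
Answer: 326881211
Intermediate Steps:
L(Y) = 84
w = 3496 (w = 46*76 = 3496)
(-16287 - 522)*(5177 - 24624) + (L(-75) - w) = (-16287 - 522)*(5177 - 24624) + (84 - 1*3496) = -16809*(-19447) + (84 - 3496) = 326884623 - 3412 = 326881211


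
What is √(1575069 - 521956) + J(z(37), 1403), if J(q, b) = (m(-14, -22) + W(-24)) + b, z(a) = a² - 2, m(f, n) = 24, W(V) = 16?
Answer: 1443 + √1053113 ≈ 2469.2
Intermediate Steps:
z(a) = -2 + a²
J(q, b) = 40 + b (J(q, b) = (24 + 16) + b = 40 + b)
√(1575069 - 521956) + J(z(37), 1403) = √(1575069 - 521956) + (40 + 1403) = √1053113 + 1443 = 1443 + √1053113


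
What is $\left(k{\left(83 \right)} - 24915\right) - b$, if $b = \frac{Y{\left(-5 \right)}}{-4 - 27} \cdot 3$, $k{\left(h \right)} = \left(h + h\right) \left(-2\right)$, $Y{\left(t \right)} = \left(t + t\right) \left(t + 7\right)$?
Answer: $- \frac{782717}{31} \approx -25249.0$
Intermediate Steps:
$Y{\left(t \right)} = 2 t \left(7 + t\right)$
$k{\left(h \right)} = - 4 h$ ($k{\left(h \right)} = 2 h \left(-2\right) = - 4 h$)
$b = \frac{60}{31}$ ($b = \frac{2 \left(-5\right) \left(7 - 5\right)}{-4 - 27} \cdot 3 = \frac{2 \left(-5\right) 2}{-31} \cdot 3 = \left(-20\right) \left(- \frac{1}{31}\right) 3 = \frac{20}{31} \cdot 3 = \frac{60}{31} \approx 1.9355$)
$\left(k{\left(83 \right)} - 24915\right) - b = \left(\left(-4\right) 83 - 24915\right) - \frac{60}{31} = \left(-332 - 24915\right) - \frac{60}{31} = -25247 - \frac{60}{31} = - \frac{782717}{31}$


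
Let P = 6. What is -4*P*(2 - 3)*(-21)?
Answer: -504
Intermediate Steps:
-4*P*(2 - 3)*(-21) = -24*(2 - 3)*(-21) = -24*(-1)*(-21) = -4*(-6)*(-21) = 24*(-21) = -504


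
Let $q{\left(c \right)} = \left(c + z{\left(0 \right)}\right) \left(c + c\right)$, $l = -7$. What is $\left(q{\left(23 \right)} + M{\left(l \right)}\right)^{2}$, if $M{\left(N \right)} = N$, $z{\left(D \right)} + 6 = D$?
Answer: $600625$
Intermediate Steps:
$z{\left(D \right)} = -6 + D$
$q{\left(c \right)} = 2 c \left(-6 + c\right)$ ($q{\left(c \right)} = \left(c + \left(-6 + 0\right)\right) \left(c + c\right) = \left(c - 6\right) 2 c = \left(-6 + c\right) 2 c = 2 c \left(-6 + c\right)$)
$\left(q{\left(23 \right)} + M{\left(l \right)}\right)^{2} = \left(2 \cdot 23 \left(-6 + 23\right) - 7\right)^{2} = \left(2 \cdot 23 \cdot 17 - 7\right)^{2} = \left(782 - 7\right)^{2} = 775^{2} = 600625$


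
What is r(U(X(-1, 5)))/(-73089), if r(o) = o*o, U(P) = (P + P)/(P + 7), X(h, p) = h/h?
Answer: -1/1169424 ≈ -8.5512e-7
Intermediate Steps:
X(h, p) = 1
U(P) = 2*P/(7 + P) (U(P) = (2*P)/(7 + P) = 2*P/(7 + P))
r(o) = o²
r(U(X(-1, 5)))/(-73089) = (2*1/(7 + 1))²/(-73089) = (2*1/8)²*(-1/73089) = (2*1*(⅛))²*(-1/73089) = (¼)²*(-1/73089) = (1/16)*(-1/73089) = -1/1169424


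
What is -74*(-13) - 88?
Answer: 874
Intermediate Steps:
-74*(-13) - 88 = 962 - 88 = 874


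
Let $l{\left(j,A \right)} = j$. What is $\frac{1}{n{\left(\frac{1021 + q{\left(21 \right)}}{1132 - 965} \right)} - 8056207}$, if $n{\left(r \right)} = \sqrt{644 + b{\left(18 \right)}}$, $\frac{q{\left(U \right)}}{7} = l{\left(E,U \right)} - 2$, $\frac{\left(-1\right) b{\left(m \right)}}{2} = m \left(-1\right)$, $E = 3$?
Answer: $- \frac{8056207}{64902471226169} - \frac{2 \sqrt{170}}{64902471226169} \approx -1.2413 \cdot 10^{-7}$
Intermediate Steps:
$b{\left(m \right)} = 2 m$ ($b{\left(m \right)} = - 2 m \left(-1\right) = - 2 \left(- m\right) = 2 m$)
$q{\left(U \right)} = 7$ ($q{\left(U \right)} = 7 \left(3 - 2\right) = 7 \cdot 1 = 7$)
$n{\left(r \right)} = 2 \sqrt{170}$ ($n{\left(r \right)} = \sqrt{644 + 2 \cdot 18} = \sqrt{644 + 36} = \sqrt{680} = 2 \sqrt{170}$)
$\frac{1}{n{\left(\frac{1021 + q{\left(21 \right)}}{1132 - 965} \right)} - 8056207} = \frac{1}{2 \sqrt{170} - 8056207} = \frac{1}{-8056207 + 2 \sqrt{170}}$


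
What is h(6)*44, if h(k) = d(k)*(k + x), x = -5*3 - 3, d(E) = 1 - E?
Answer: 2640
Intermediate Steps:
x = -18 (x = -15 - 3 = -18)
h(k) = (1 - k)*(-18 + k) (h(k) = (1 - k)*(k - 18) = (1 - k)*(-18 + k))
h(6)*44 = -(-1 + 6)*(-18 + 6)*44 = -1*5*(-12)*44 = 60*44 = 2640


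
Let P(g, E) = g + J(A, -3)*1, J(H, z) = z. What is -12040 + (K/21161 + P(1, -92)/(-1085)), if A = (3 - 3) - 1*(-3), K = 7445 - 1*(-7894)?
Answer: -5641182087/468565 ≈ -12039.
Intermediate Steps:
K = 15339 (K = 7445 + 7894 = 15339)
A = 3 (A = 0 + 3 = 3)
P(g, E) = -3 + g (P(g, E) = g - 3*1 = g - 3 = -3 + g)
-12040 + (K/21161 + P(1, -92)/(-1085)) = -12040 + (15339/21161 + (-3 + 1)/(-1085)) = -12040 + (15339*(1/21161) - 2*(-1/1085)) = -12040 + (15339/21161 + 2/1085) = -12040 + 340513/468565 = -5641182087/468565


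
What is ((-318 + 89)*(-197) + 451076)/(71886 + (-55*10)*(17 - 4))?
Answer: 496189/64736 ≈ 7.6648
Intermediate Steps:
((-318 + 89)*(-197) + 451076)/(71886 + (-55*10)*(17 - 4)) = (-229*(-197) + 451076)/(71886 - 550*13) = (45113 + 451076)/(71886 - 7150) = 496189/64736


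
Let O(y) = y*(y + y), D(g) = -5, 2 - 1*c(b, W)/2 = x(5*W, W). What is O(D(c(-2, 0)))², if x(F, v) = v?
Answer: 2500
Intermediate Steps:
c(b, W) = 4 - 2*W
O(y) = 2*y² (O(y) = y*(2*y) = 2*y²)
O(D(c(-2, 0)))² = (2*(-5)²)² = (2*25)² = 50² = 2500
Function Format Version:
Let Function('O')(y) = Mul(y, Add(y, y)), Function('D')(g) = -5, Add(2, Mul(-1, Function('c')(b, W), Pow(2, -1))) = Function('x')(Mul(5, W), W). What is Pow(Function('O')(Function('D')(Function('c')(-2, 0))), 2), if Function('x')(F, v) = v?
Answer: 2500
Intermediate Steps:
Function('c')(b, W) = Add(4, Mul(-2, W))
Function('O')(y) = Mul(2, Pow(y, 2)) (Function('O')(y) = Mul(y, Mul(2, y)) = Mul(2, Pow(y, 2)))
Pow(Function('O')(Function('D')(Function('c')(-2, 0))), 2) = Pow(Mul(2, Pow(-5, 2)), 2) = Pow(Mul(2, 25), 2) = Pow(50, 2) = 2500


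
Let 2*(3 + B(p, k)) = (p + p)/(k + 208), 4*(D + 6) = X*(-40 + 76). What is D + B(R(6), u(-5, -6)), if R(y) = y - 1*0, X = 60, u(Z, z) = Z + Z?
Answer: 17524/33 ≈ 531.03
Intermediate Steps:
u(Z, z) = 2*Z
R(y) = y (R(y) = y + 0 = y)
D = 534 (D = -6 + (60*(-40 + 76))/4 = -6 + (60*36)/4 = -6 + (1/4)*2160 = -6 + 540 = 534)
B(p, k) = -3 + p/(208 + k) (B(p, k) = -3 + ((p + p)/(k + 208))/2 = -3 + ((2*p)/(208 + k))/2 = -3 + (2*p/(208 + k))/2 = -3 + p/(208 + k))
D + B(R(6), u(-5, -6)) = 534 + (-624 + 6 - 6*(-5))/(208 + 2*(-5)) = 534 + (-624 + 6 - 3*(-10))/(208 - 10) = 534 + (-624 + 6 + 30)/198 = 534 + (1/198)*(-588) = 534 - 98/33 = 17524/33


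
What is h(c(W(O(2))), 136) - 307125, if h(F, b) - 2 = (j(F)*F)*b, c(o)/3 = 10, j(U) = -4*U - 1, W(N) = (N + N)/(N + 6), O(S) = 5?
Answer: -800803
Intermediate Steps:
W(N) = 2*N/(6 + N) (W(N) = (2*N)/(6 + N) = 2*N/(6 + N))
j(U) = -1 - 4*U
c(o) = 30 (c(o) = 3*10 = 30)
h(F, b) = 2 + F*b*(-1 - 4*F) (h(F, b) = 2 + ((-1 - 4*F)*F)*b = 2 + (F*(-1 - 4*F))*b = 2 + F*b*(-1 - 4*F))
h(c(W(O(2))), 136) - 307125 = (2 - 1*30*136*(1 + 4*30)) - 307125 = (2 - 1*30*136*(1 + 120)) - 307125 = (2 - 1*30*136*121) - 307125 = (2 - 493680) - 307125 = -493678 - 307125 = -800803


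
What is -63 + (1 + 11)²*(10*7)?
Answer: 10017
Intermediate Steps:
-63 + (1 + 11)²*(10*7) = -63 + 12²*70 = -63 + 144*70 = -63 + 10080 = 10017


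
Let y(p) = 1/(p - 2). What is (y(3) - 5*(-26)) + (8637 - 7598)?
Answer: 1170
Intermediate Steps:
y(p) = 1/(-2 + p)
(y(3) - 5*(-26)) + (8637 - 7598) = (1/(-2 + 3) - 5*(-26)) + (8637 - 7598) = (1/1 + 130) + 1039 = (1 + 130) + 1039 = 131 + 1039 = 1170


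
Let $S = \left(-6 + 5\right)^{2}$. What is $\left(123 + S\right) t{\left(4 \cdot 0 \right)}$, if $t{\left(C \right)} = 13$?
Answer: $1612$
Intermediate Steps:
$S = 1$ ($S = \left(-1\right)^{2} = 1$)
$\left(123 + S\right) t{\left(4 \cdot 0 \right)} = \left(123 + 1\right) 13 = 124 \cdot 13 = 1612$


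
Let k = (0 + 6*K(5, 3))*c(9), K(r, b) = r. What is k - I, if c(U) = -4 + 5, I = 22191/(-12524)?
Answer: 397911/12524 ≈ 31.772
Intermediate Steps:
I = -22191/12524 (I = 22191*(-1/12524) = -22191/12524 ≈ -1.7719)
c(U) = 1
k = 30 (k = (0 + 6*5)*1 = (0 + 30)*1 = 30*1 = 30)
k - I = 30 - 1*(-22191/12524) = 30 + 22191/12524 = 397911/12524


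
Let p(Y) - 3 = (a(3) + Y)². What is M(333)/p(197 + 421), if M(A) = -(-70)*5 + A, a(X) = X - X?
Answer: 683/381927 ≈ 0.0017883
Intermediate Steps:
a(X) = 0
M(A) = 350 + A (M(A) = -14*(-25) + A = 350 + A)
p(Y) = 3 + Y² (p(Y) = 3 + (0 + Y)² = 3 + Y²)
M(333)/p(197 + 421) = (350 + 333)/(3 + (197 + 421)²) = 683/(3 + 618²) = 683/(3 + 381924) = 683/381927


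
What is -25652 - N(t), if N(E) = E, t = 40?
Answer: -25692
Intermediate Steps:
-25652 - N(t) = -25652 - 1*40 = -25652 - 40 = -25692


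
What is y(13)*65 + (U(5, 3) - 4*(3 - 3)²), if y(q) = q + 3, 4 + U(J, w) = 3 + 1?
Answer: 1040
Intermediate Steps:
U(J, w) = 0 (U(J, w) = -4 + (3 + 1) = -4 + 4 = 0)
y(q) = 3 + q
y(13)*65 + (U(5, 3) - 4*(3 - 3)²) = (3 + 13)*65 + (0 - 4*(3 - 3)²) = 16*65 + (0 - 4*0²) = 1040 + (0 - 4*0) = 1040 + (0 + 0) = 1040 + 0 = 1040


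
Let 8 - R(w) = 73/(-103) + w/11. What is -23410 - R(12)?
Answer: -26532161/1133 ≈ -23418.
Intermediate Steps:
R(w) = 897/103 - w/11 (R(w) = 8 - (73/(-103) + w/11) = 8 - (73*(-1/103) + w*(1/11)) = 8 - (-73/103 + w/11) = 8 + (73/103 - w/11) = 897/103 - w/11)
-23410 - R(12) = -23410 - (897/103 - 1/11*12) = -23410 - (897/103 - 12/11) = -23410 - 1*8631/1133 = -23410 - 8631/1133 = -26532161/1133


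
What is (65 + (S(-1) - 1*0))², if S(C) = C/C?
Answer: 4356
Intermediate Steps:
S(C) = 1
(65 + (S(-1) - 1*0))² = (65 + (1 - 1*0))² = (65 + (1 + 0))² = (65 + 1)² = 66² = 4356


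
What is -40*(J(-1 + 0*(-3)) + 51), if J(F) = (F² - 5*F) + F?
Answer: -2240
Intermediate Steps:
J(F) = F² - 4*F
-40*(J(-1 + 0*(-3)) + 51) = -40*((-1 + 0*(-3))*(-4 + (-1 + 0*(-3))) + 51) = -40*((-1 + 0)*(-4 + (-1 + 0)) + 51) = -40*(-(-4 - 1) + 51) = -40*(-1*(-5) + 51) = -40*(5 + 51) = -40*56 = -2240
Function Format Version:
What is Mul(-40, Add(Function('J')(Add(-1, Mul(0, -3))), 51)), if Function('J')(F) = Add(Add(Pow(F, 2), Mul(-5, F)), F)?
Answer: -2240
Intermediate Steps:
Function('J')(F) = Add(Pow(F, 2), Mul(-4, F))
Mul(-40, Add(Function('J')(Add(-1, Mul(0, -3))), 51)) = Mul(-40, Add(Mul(Add(-1, Mul(0, -3)), Add(-4, Add(-1, Mul(0, -3)))), 51)) = Mul(-40, Add(Mul(Add(-1, 0), Add(-4, Add(-1, 0))), 51)) = Mul(-40, Add(Mul(-1, Add(-4, -1)), 51)) = Mul(-40, Add(Mul(-1, -5), 51)) = Mul(-40, Add(5, 51)) = Mul(-40, 56) = -2240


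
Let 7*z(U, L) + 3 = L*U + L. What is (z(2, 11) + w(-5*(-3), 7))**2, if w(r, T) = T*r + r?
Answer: 756900/49 ≈ 15447.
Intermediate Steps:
z(U, L) = -3/7 + L/7 + L*U/7 (z(U, L) = -3/7 + (L*U + L)/7 = -3/7 + (L + L*U)/7 = -3/7 + (L/7 + L*U/7) = -3/7 + L/7 + L*U/7)
w(r, T) = r + T*r
(z(2, 11) + w(-5*(-3), 7))**2 = ((-3/7 + (1/7)*11 + (1/7)*11*2) + (-5*(-3))*(1 + 7))**2 = ((-3/7 + 11/7 + 22/7) + 15*8)**2 = (30/7 + 120)**2 = (870/7)**2 = 756900/49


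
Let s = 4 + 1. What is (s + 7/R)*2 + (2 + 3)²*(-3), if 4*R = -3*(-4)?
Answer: -181/3 ≈ -60.333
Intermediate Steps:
s = 5
R = 3 (R = (-3*(-4))/4 = (¼)*12 = 3)
(s + 7/R)*2 + (2 + 3)²*(-3) = (5 + 7/3)*2 + (2 + 3)²*(-3) = (5 + 7*(⅓))*2 + 5²*(-3) = (5 + 7/3)*2 + 25*(-3) = (22/3)*2 - 75 = 44/3 - 75 = -181/3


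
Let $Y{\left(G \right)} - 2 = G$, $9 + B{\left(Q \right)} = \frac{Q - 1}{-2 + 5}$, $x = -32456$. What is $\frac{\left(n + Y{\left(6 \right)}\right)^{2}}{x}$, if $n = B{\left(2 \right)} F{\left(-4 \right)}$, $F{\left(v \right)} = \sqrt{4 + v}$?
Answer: $- \frac{8}{4057} \approx -0.0019719$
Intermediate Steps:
$B{\left(Q \right)} = - \frac{28}{3} + \frac{Q}{3}$ ($B{\left(Q \right)} = -9 + \frac{Q - 1}{-2 + 5} = -9 + \frac{-1 + Q}{3} = -9 + \left(-1 + Q\right) \frac{1}{3} = -9 + \left(- \frac{1}{3} + \frac{Q}{3}\right) = - \frac{28}{3} + \frac{Q}{3}$)
$Y{\left(G \right)} = 2 + G$
$n = 0$ ($n = \left(- \frac{28}{3} + \frac{1}{3} \cdot 2\right) \sqrt{4 - 4} = \left(- \frac{28}{3} + \frac{2}{3}\right) \sqrt{0} = \left(- \frac{26}{3}\right) 0 = 0$)
$\frac{\left(n + Y{\left(6 \right)}\right)^{2}}{x} = \frac{\left(0 + \left(2 + 6\right)\right)^{2}}{-32456} = \left(0 + 8\right)^{2} \left(- \frac{1}{32456}\right) = 8^{2} \left(- \frac{1}{32456}\right) = 64 \left(- \frac{1}{32456}\right) = - \frac{8}{4057}$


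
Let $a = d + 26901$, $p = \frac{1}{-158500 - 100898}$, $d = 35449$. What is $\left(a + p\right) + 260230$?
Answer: $\frac{83676606839}{259398} \approx 3.2258 \cdot 10^{5}$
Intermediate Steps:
$p = - \frac{1}{259398}$ ($p = \frac{1}{-259398} = - \frac{1}{259398} \approx -3.8551 \cdot 10^{-6}$)
$a = 62350$ ($a = 35449 + 26901 = 62350$)
$\left(a + p\right) + 260230 = \left(62350 - \frac{1}{259398}\right) + 260230 = \frac{16173465299}{259398} + 260230 = \frac{83676606839}{259398}$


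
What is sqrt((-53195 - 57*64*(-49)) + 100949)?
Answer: sqrt(226506) ≈ 475.93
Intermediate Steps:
sqrt((-53195 - 57*64*(-49)) + 100949) = sqrt((-53195 - 3648*(-49)) + 100949) = sqrt((-53195 + 178752) + 100949) = sqrt(125557 + 100949) = sqrt(226506)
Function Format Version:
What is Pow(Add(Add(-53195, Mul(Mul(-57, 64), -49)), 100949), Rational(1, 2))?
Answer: Pow(226506, Rational(1, 2)) ≈ 475.93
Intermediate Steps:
Pow(Add(Add(-53195, Mul(Mul(-57, 64), -49)), 100949), Rational(1, 2)) = Pow(Add(Add(-53195, Mul(-3648, -49)), 100949), Rational(1, 2)) = Pow(Add(Add(-53195, 178752), 100949), Rational(1, 2)) = Pow(Add(125557, 100949), Rational(1, 2)) = Pow(226506, Rational(1, 2))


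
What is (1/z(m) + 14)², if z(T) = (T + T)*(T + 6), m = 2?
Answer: 201601/1024 ≈ 196.88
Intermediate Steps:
z(T) = 2*T*(6 + T) (z(T) = (2*T)*(6 + T) = 2*T*(6 + T))
(1/z(m) + 14)² = (1/(2*2*(6 + 2)) + 14)² = (1/(2*2*8) + 14)² = (1/32 + 14)² = (449/32)² = 201601/1024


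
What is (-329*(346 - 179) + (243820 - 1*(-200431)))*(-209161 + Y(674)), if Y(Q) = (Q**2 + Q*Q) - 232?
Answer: 272188191972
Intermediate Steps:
Y(Q) = -232 + 2*Q**2 (Y(Q) = (Q**2 + Q**2) - 232 = 2*Q**2 - 232 = -232 + 2*Q**2)
(-329*(346 - 179) + (243820 - 1*(-200431)))*(-209161 + Y(674)) = (-329*(346 - 179) + (243820 - 1*(-200431)))*(-209161 + (-232 + 2*674**2)) = (-329*167 + (243820 + 200431))*(-209161 + (-232 + 2*454276)) = (-54943 + 444251)*(-209161 + (-232 + 908552)) = 389308*(-209161 + 908320) = 389308*699159 = 272188191972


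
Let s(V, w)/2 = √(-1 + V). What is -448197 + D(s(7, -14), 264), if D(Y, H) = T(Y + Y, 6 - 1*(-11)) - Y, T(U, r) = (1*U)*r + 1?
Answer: -448196 + 66*√6 ≈ -4.4803e+5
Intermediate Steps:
T(U, r) = 1 + U*r (T(U, r) = U*r + 1 = 1 + U*r)
s(V, w) = 2*√(-1 + V)
D(Y, H) = 1 + 33*Y (D(Y, H) = (1 + (Y + Y)*(6 - 1*(-11))) - Y = (1 + (2*Y)*(6 + 11)) - Y = (1 + (2*Y)*17) - Y = (1 + 34*Y) - Y = 1 + 33*Y)
-448197 + D(s(7, -14), 264) = -448197 + (1 + 33*(2*√(-1 + 7))) = -448197 + (1 + 33*(2*√6)) = -448197 + (1 + 66*√6) = -448196 + 66*√6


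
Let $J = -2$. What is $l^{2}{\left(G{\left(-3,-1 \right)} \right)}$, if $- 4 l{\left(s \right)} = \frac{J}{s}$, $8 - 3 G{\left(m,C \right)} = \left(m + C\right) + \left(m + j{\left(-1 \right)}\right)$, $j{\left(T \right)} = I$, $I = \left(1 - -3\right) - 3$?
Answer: $\frac{9}{784} \approx 0.01148$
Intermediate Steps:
$I = 1$ ($I = \left(1 + 3\right) - 3 = 4 - 3 = 1$)
$j{\left(T \right)} = 1$
$G{\left(m,C \right)} = \frac{7}{3} - \frac{2 m}{3} - \frac{C}{3}$ ($G{\left(m,C \right)} = \frac{8}{3} - \frac{\left(m + C\right) + \left(m + 1\right)}{3} = \frac{8}{3} - \frac{\left(C + m\right) + \left(1 + m\right)}{3} = \frac{8}{3} - \frac{1 + C + 2 m}{3} = \frac{8}{3} - \left(\frac{1}{3} + \frac{C}{3} + \frac{2 m}{3}\right) = \frac{7}{3} - \frac{2 m}{3} - \frac{C}{3}$)
$l{\left(s \right)} = \frac{1}{2 s}$ ($l{\left(s \right)} = - \frac{\left(-2\right) \frac{1}{s}}{4} = \frac{1}{2 s}$)
$l^{2}{\left(G{\left(-3,-1 \right)} \right)} = \left(\frac{1}{2 \left(\frac{7}{3} - -2 - - \frac{1}{3}\right)}\right)^{2} = \left(\frac{1}{2 \left(\frac{7}{3} + 2 + \frac{1}{3}\right)}\right)^{2} = \left(\frac{1}{2 \cdot \frac{14}{3}}\right)^{2} = \left(\frac{1}{2} \cdot \frac{3}{14}\right)^{2} = \left(\frac{3}{28}\right)^{2} = \frac{9}{784}$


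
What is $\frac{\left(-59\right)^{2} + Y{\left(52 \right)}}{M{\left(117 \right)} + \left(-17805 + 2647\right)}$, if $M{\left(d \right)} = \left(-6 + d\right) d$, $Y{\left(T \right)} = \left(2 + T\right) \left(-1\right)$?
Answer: $- \frac{3427}{2171} \approx -1.5785$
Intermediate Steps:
$Y{\left(T \right)} = -2 - T$
$M{\left(d \right)} = d \left(-6 + d\right)$
$\frac{\left(-59\right)^{2} + Y{\left(52 \right)}}{M{\left(117 \right)} + \left(-17805 + 2647\right)} = \frac{\left(-59\right)^{2} - 54}{117 \left(-6 + 117\right) + \left(-17805 + 2647\right)} = \frac{3481 - 54}{117 \cdot 111 - 15158} = \frac{3481 - 54}{12987 - 15158} = \frac{3427}{-2171} = 3427 \left(- \frac{1}{2171}\right) = - \frac{3427}{2171}$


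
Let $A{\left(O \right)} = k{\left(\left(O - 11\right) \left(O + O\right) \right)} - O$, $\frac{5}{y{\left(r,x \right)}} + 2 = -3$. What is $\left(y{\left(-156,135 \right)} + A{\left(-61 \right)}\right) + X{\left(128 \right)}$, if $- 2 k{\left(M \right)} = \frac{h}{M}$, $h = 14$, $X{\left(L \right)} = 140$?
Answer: $\frac{1756793}{8784} \approx 200.0$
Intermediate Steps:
$y{\left(r,x \right)} = -1$ ($y{\left(r,x \right)} = \frac{5}{-2 - 3} = \frac{5}{-5} = 5 \left(- \frac{1}{5}\right) = -1$)
$k{\left(M \right)} = - \frac{7}{M}$ ($k{\left(M \right)} = - \frac{14 \frac{1}{M}}{2} = - \frac{7}{M}$)
$A{\left(O \right)} = - O - \frac{7}{2 O \left(-11 + O\right)}$ ($A{\left(O \right)} = - \frac{7}{\left(O - 11\right) \left(O + O\right)} - O = - \frac{7}{\left(-11 + O\right) 2 O} - O = - \frac{7}{2 O \left(-11 + O\right)} - O = - O - \frac{7}{2 O \left(-11 + O\right)}$)
$\left(y{\left(-156,135 \right)} + A{\left(-61 \right)}\right) + X{\left(128 \right)} = \left(-1 + \frac{-7 + 2 \left(-61\right)^{2} \left(11 - -61\right)}{2 \left(-61\right) \left(-11 - 61\right)}\right) + 140 = \left(-1 + \frac{1}{2} \left(- \frac{1}{61}\right) \frac{1}{-72} \left(-7 + 2 \cdot 3721 \left(11 + 61\right)\right)\right) + 140 = \left(-1 + \frac{1}{2} \left(- \frac{1}{61}\right) \left(- \frac{1}{72}\right) \left(-7 + 2 \cdot 3721 \cdot 72\right)\right) + 140 = \left(-1 + \frac{1}{2} \left(- \frac{1}{61}\right) \left(- \frac{1}{72}\right) \left(-7 + 535824\right)\right) + 140 = \left(-1 + \frac{1}{2} \left(- \frac{1}{61}\right) \left(- \frac{1}{72}\right) 535817\right) + 140 = \left(-1 + \frac{535817}{8784}\right) + 140 = \frac{527033}{8784} + 140 = \frac{1756793}{8784}$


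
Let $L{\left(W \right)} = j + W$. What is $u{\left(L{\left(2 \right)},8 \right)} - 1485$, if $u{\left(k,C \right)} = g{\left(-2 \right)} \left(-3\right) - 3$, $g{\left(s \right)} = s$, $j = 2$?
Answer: $-1482$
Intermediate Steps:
$L{\left(W \right)} = 2 + W$
$u{\left(k,C \right)} = 3$ ($u{\left(k,C \right)} = \left(-2\right) \left(-3\right) - 3 = 6 - 3 = 3$)
$u{\left(L{\left(2 \right)},8 \right)} - 1485 = 3 - 1485 = -1482$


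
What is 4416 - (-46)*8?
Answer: 4784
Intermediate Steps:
4416 - (-46)*8 = 4416 - 1*(-368) = 4416 + 368 = 4784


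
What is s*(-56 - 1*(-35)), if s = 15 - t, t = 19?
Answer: 84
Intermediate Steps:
s = -4 (s = 15 - 1*19 = 15 - 19 = -4)
s*(-56 - 1*(-35)) = -4*(-56 - 1*(-35)) = -4*(-56 + 35) = -4*(-21) = 84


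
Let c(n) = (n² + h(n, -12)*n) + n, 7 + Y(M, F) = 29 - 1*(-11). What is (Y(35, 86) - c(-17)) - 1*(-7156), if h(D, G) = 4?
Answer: 6985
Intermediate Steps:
Y(M, F) = 33 (Y(M, F) = -7 + (29 - 1*(-11)) = -7 + (29 + 11) = -7 + 40 = 33)
c(n) = n² + 5*n (c(n) = (n² + 4*n) + n = n² + 5*n)
(Y(35, 86) - c(-17)) - 1*(-7156) = (33 - (-17)*(5 - 17)) - 1*(-7156) = (33 - (-17)*(-12)) + 7156 = (33 - 1*204) + 7156 = (33 - 204) + 7156 = -171 + 7156 = 6985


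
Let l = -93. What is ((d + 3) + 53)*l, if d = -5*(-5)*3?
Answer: -12183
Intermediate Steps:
d = 75 (d = 25*3 = 75)
((d + 3) + 53)*l = ((75 + 3) + 53)*(-93) = (78 + 53)*(-93) = 131*(-93) = -12183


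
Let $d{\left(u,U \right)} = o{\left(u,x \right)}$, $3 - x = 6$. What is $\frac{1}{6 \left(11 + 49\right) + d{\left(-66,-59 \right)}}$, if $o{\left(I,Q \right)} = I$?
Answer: $\frac{1}{294} \approx 0.0034014$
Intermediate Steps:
$x = -3$ ($x = 3 - 6 = -3$)
$d{\left(u,U \right)} = u$
$\frac{1}{6 \left(11 + 49\right) + d{\left(-66,-59 \right)}} = \frac{1}{6 \left(11 + 49\right) - 66} = \frac{1}{6 \cdot 60 - 66} = \frac{1}{360 - 66} = \frac{1}{294}$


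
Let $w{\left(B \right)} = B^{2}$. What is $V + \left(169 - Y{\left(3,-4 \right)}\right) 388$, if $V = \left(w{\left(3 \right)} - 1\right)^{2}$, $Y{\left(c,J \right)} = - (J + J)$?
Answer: $62532$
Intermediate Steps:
$Y{\left(c,J \right)} = - 2 J$
$V = 64$ ($V = \left(3^{2} - 1\right)^{2} = \left(9 - 1\right)^{2} = 8^{2} = 64$)
$V + \left(169 - Y{\left(3,-4 \right)}\right) 388 = 64 + \left(169 - \left(-2\right) \left(-4\right)\right) 388 = 64 + \left(169 - 8\right) 388 = 64 + 161 \cdot 388 = 64 + 62468 = 62532$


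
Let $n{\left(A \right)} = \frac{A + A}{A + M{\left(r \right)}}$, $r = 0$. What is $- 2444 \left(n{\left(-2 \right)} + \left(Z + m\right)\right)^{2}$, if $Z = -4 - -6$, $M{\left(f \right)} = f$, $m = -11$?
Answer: $-119756$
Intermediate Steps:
$Z = 2$ ($Z = -4 + 6 = 2$)
$n{\left(A \right)} = 2$ ($n{\left(A \right)} = \frac{A + A}{A + 0} = \frac{2 A}{A} = 2$)
$- 2444 \left(n{\left(-2 \right)} + \left(Z + m\right)\right)^{2} = - 2444 \left(2 + \left(2 - 11\right)\right)^{2} = - 2444 \left(2 - 9\right)^{2} = - 2444 \left(-7\right)^{2} = \left(-2444\right) 49 = -119756$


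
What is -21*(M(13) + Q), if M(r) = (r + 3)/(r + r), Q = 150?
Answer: -41118/13 ≈ -3162.9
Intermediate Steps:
M(r) = (3 + r)/(2*r) (M(r) = (3 + r)/((2*r)) = (3 + r)*(1/(2*r)) = (3 + r)/(2*r))
-21*(M(13) + Q) = -21*((½)*(3 + 13)/13 + 150) = -21*((½)*(1/13)*16 + 150) = -21*(8/13 + 150) = -21*1958/13 = -41118/13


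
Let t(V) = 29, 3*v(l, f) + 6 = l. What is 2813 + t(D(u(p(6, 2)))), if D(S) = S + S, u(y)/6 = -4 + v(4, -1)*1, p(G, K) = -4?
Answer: 2842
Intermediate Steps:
v(l, f) = -2 + l/3
u(y) = -28 (u(y) = 6*(-4 + (-2 + (⅓)*4)*1) = 6*(-4 + (-2 + 4/3)*1) = 6*(-4 - ⅔*1) = 6*(-4 - ⅔) = 6*(-14/3) = -28)
D(S) = 2*S
2813 + t(D(u(p(6, 2)))) = 2813 + 29 = 2842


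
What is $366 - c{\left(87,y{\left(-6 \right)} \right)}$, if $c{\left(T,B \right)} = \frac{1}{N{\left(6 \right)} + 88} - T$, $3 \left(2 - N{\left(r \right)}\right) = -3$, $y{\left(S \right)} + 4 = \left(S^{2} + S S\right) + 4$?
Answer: $\frac{41222}{91} \approx 452.99$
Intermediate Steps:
$y{\left(S \right)} = 2 S^{2}$ ($y{\left(S \right)} = -4 + \left(\left(S^{2} + S S\right) + 4\right) = -4 + \left(\left(S^{2} + S^{2}\right) + 4\right) = -4 + \left(2 S^{2} + 4\right) = -4 + \left(4 + 2 S^{2}\right) = 2 S^{2}$)
$N{\left(r \right)} = 3$ ($N{\left(r \right)} = 2 - -1 = 2 + 1 = 3$)
$c{\left(T,B \right)} = \frac{1}{91} - T$ ($c{\left(T,B \right)} = \frac{1}{3 + 88} - T = \frac{1}{91} - T$)
$366 - c{\left(87,y{\left(-6 \right)} \right)} = 366 - \left(\frac{1}{91} - 87\right) = 366 - - \frac{7916}{91} = 366 + \frac{7916}{91} = \frac{41222}{91}$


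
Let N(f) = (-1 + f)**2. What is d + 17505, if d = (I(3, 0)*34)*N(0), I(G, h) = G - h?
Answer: 17607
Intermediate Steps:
d = 102 (d = ((3 - 1*0)*34)*(-1 + 0)**2 = ((3 + 0)*34)*(-1)**2 = (3*34)*1 = 102*1 = 102)
d + 17505 = 102 + 17505 = 17607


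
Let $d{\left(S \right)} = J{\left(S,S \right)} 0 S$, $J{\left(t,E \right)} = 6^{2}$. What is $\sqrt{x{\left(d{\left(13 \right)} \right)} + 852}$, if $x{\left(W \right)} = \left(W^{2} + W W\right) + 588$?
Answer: $12 \sqrt{10} \approx 37.947$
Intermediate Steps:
$J{\left(t,E \right)} = 36$
$d{\left(S \right)} = 0$ ($d{\left(S \right)} = 36 \cdot 0 S = 0 S = 0$)
$x{\left(W \right)} = 588 + 2 W^{2}$ ($x{\left(W \right)} = \left(W^{2} + W^{2}\right) + 588 = 2 W^{2} + 588 = 588 + 2 W^{2}$)
$\sqrt{x{\left(d{\left(13 \right)} \right)} + 852} = \sqrt{\left(588 + 2 \cdot 0^{2}\right) + 852} = \sqrt{\left(588 + 2 \cdot 0\right) + 852} = \sqrt{\left(588 + 0\right) + 852} = \sqrt{588 + 852} = \sqrt{1440} = 12 \sqrt{10}$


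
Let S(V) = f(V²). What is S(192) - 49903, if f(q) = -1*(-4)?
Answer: -49899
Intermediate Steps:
f(q) = 4
S(V) = 4
S(192) - 49903 = 4 - 49903 = -49899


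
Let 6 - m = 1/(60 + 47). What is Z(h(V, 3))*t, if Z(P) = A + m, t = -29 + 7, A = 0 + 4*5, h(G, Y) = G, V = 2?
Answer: -61182/107 ≈ -571.79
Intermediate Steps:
A = 20 (A = 0 + 20 = 20)
t = -22
m = 641/107 (m = 6 - 1/(60 + 47) = 6 - 1/107 = 641/107 ≈ 5.9907)
Z(P) = 2781/107 (Z(P) = 20 + 641/107 = 2781/107)
Z(h(V, 3))*t = (2781/107)*(-22) = -61182/107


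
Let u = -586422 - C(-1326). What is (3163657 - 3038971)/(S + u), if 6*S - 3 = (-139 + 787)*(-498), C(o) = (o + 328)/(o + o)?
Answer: -41333409/212228248 ≈ -0.19476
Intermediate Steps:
C(o) = (328 + o)/(2*o) (C(o) = (328 + o)/((2*o)) = (328 + o)*(1/(2*o)) = (328 + o)/(2*o))
u = -777596071/1326 (u = -586422 - (328 - 1326)/(2*(-1326)) = -586422 - (-1)*(-998)/(2*1326) = -586422 - 1*499/1326 = -586422 - 499/1326 = -777596071/1326 ≈ -5.8642e+5)
S = -107567/2 (S = 1/2 + ((-139 + 787)*(-498))/6 = 1/2 + (648*(-498))/6 = 1/2 + (1/6)*(-322704) = 1/2 - 53784 = -107567/2 ≈ -53784.)
(3163657 - 3038971)/(S + u) = (3163657 - 3038971)/(-107567/2 - 777596071/1326) = 124686/(-424456496/663) = 124686*(-663/424456496) = -41333409/212228248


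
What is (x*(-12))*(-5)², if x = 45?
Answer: -13500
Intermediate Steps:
(x*(-12))*(-5)² = (45*(-12))*(-5)² = -540*25 = -13500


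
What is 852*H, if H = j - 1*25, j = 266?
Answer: 205332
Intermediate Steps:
H = 241 (H = 266 - 1*25 = 266 - 25 = 241)
852*H = 852*241 = 205332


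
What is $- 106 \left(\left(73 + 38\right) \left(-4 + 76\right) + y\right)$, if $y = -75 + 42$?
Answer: $-843654$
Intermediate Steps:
$y = -33$
$- 106 \left(\left(73 + 38\right) \left(-4 + 76\right) + y\right) = - 106 \left(\left(73 + 38\right) \left(-4 + 76\right) - 33\right) = - 106 \left(111 \cdot 72 - 33\right) = - 106 \left(7992 - 33\right) = \left(-106\right) 7959 = -843654$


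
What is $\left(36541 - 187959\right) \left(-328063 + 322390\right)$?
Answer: $858994314$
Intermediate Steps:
$\left(36541 - 187959\right) \left(-328063 + 322390\right) = \left(-151418\right) \left(-5673\right) = 858994314$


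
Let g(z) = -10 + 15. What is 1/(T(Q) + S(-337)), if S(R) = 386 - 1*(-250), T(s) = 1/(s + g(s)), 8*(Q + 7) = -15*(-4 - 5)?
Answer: 119/75692 ≈ 0.0015722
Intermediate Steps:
g(z) = 5
Q = 79/8 (Q = -7 + (-15*(-4 - 5))/8 = -7 + (-15*(-9))/8 = -7 + (⅛)*135 = -7 + 135/8 = 79/8 ≈ 9.8750)
T(s) = 1/(5 + s) (T(s) = 1/(s + 5) = 1/(5 + s))
S(R) = 636 (S(R) = 386 + 250 = 636)
1/(T(Q) + S(-337)) = 1/(1/(5 + 79/8) + 636) = 1/(1/(119/8) + 636) = 1/(8/119 + 636) = 1/(75692/119) = 119/75692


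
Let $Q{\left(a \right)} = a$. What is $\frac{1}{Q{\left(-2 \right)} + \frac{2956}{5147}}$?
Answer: $- \frac{5147}{7338} \approx -0.70142$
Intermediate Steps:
$\frac{1}{Q{\left(-2 \right)} + \frac{2956}{5147}} = \frac{1}{-2 + \frac{2956}{5147}} = \frac{1}{- \frac{7338}{5147}} = - \frac{5147}{7338}$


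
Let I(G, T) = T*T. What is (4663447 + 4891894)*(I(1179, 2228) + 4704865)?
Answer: 92389149272509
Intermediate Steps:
I(G, T) = T**2
(4663447 + 4891894)*(I(1179, 2228) + 4704865) = (4663447 + 4891894)*(2228**2 + 4704865) = 9555341*(4963984 + 4704865) = 9555341*9668849 = 92389149272509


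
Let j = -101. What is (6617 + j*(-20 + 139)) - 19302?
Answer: -24704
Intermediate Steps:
(6617 + j*(-20 + 139)) - 19302 = (6617 - 101*(-20 + 139)) - 19302 = (6617 - 101*119) - 19302 = (6617 - 12019) - 19302 = -5402 - 19302 = -24704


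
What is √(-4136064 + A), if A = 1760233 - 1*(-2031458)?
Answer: I*√344373 ≈ 586.83*I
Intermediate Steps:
A = 3791691 (A = 1760233 + 2031458 = 3791691)
√(-4136064 + A) = √(-4136064 + 3791691) = √(-344373) = I*√344373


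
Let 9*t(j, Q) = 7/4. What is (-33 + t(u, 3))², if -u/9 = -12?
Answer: 1394761/1296 ≈ 1076.2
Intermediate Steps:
u = 108 (u = -9*(-12) = 108)
t(j, Q) = 7/36 (t(j, Q) = (7/4)/9 = (7*(¼))/9 = (⅑)*(7/4) = 7/36)
(-33 + t(u, 3))² = (-33 + 7/36)² = (-1181/36)² = 1394761/1296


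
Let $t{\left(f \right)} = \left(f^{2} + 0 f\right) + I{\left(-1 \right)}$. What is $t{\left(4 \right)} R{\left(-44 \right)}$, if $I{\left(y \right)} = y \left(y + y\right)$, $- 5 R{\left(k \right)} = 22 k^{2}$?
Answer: $- \frac{766656}{5} \approx -1.5333 \cdot 10^{5}$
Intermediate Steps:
$R{\left(k \right)} = - \frac{22 k^{2}}{5}$
$I{\left(y \right)} = 2 y^{2}$ ($I{\left(y \right)} = y 2 y = 2 y^{2}$)
$t{\left(f \right)} = 2 + f^{2}$ ($t{\left(f \right)} = \left(f^{2} + 0 f\right) + 2 \left(-1\right)^{2} = \left(f^{2} + 0\right) + 2 \cdot 1 = f^{2} + 2 = 2 + f^{2}$)
$t{\left(4 \right)} R{\left(-44 \right)} = \left(2 + 4^{2}\right) \left(- \frac{22 \left(-44\right)^{2}}{5}\right) = \left(2 + 16\right) \left(\left(- \frac{22}{5}\right) 1936\right) = 18 \left(- \frac{42592}{5}\right) = - \frac{766656}{5}$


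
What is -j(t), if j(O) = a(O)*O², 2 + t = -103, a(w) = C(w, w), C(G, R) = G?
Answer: 1157625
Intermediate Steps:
a(w) = w
t = -105 (t = -2 - 103 = -105)
j(O) = O³ (j(O) = O*O² = O³)
-j(t) = -1*(-105)³ = -1*(-1157625) = 1157625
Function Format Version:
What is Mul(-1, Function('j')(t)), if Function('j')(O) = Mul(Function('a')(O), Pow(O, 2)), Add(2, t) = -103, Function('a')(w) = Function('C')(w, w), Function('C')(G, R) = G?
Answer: 1157625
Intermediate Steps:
Function('a')(w) = w
t = -105 (t = Add(-2, -103) = -105)
Function('j')(O) = Pow(O, 3) (Function('j')(O) = Mul(O, Pow(O, 2)) = Pow(O, 3))
Mul(-1, Function('j')(t)) = Mul(-1, Pow(-105, 3)) = Mul(-1, -1157625) = 1157625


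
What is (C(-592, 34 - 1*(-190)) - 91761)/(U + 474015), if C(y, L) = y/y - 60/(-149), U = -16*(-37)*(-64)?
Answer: -13672180/64982923 ≈ -0.21040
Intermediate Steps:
U = -37888 (U = 592*(-64) = -37888)
C(y, L) = 209/149 (C(y, L) = 1 - 60*(-1/149) = 1 + 60/149 = 209/149)
(C(-592, 34 - 1*(-190)) - 91761)/(U + 474015) = (209/149 - 91761)/(-37888 + 474015) = -13672180/149/436127 = -13672180/149*1/436127 = -13672180/64982923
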